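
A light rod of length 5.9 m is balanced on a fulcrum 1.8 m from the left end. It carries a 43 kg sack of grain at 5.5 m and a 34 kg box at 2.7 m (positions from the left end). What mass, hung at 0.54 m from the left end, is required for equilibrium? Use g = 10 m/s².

Sum moments about the fulcrum (at 1.8 m from the left end) (the support reaction has zero arm there).
Sack of grain: 43 × 10 = 430 N down at 5.5 m → arm 3.7 m, τ = 430 × 3.7 = 1591 N·m clockwise.
Box: 34 × 10 = 340 N down at 2.7 m → arm 0.9 m, τ = 340 × 0.9 = 306 N·m clockwise.
Net moment of known loads = 1897 N·m clockwise.
An unknown mass m at 0.54 m has arm 1.26 m; its moment is m·g·1.26 counterclockwise.
Balancing moments: m × 10 × 1.26 = 1897, giving m = 1897 / (10 × 1.26) = 151 kg.

m ≈ 151 kg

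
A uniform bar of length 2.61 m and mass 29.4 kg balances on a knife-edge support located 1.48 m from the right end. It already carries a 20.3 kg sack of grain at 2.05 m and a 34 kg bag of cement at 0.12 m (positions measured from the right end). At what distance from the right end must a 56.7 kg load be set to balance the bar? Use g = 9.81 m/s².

Taking torques about the knife-edge support (at 1.48 m from the right end):
Beam weight: 29.4 × 9.81 = 288.4 N down at 1.305 m → arm 0.175 m, τ = 288.4 × 0.175 = 50.47 N·m clockwise.
Sack of grain: 20.3 × 9.81 = 199.1 N down at 2.05 m → arm 0.57 m, τ = 199.1 × 0.57 = 113.5 N·m counterclockwise.
Bag of cement: 34 × 9.81 = 333.5 N down at 0.12 m → arm 1.36 m, τ = 333.5 × 1.36 = 453.6 N·m clockwise.
Net moment of existing loads = 390.6 N·m clockwise.
The load weighs 56.7 × 9.81 = 556.2 N and must supply an equal counterclockwise moment, so its lever arm about the knife-edge support is 390.6 / 556.2 = 0.702 m.
That puts it at 1.48 + 0.702 = 2.18 m from the right end.

x ≈ 2.18 m from the right end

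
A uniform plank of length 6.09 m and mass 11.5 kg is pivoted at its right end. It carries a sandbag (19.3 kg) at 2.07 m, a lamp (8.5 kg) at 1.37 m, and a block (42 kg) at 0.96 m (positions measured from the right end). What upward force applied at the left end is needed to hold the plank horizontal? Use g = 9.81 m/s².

Take moments about the right end.
Beam weight: 11.5 × 9.81 = 112.8 N down at 3.045 m → arm 3.045 m, τ = 112.8 × 3.045 = 343.5 N·m counterclockwise.
Sandbag: 19.3 × 9.81 = 189.3 N down at 2.07 m → arm 2.07 m, τ = 189.3 × 2.07 = 391.9 N·m counterclockwise.
Lamp: 8.5 × 9.81 = 83.39 N down at 1.37 m → arm 1.37 m, τ = 83.39 × 1.37 = 114.2 N·m counterclockwise.
Block: 42 × 9.81 = 412 N down at 0.96 m → arm 0.96 m, τ = 412 × 0.96 = 395.5 N·m counterclockwise.
Net moment of the loads = 1245 N·m counterclockwise.
The upward force F acts at the left end, arm 6.09 m, giving F × 6.09 clockwise.
Setting net torque to zero: F × 6.09 = 1245 → F = 1245 / 6.09 = 204 N.

F ≈ 204 N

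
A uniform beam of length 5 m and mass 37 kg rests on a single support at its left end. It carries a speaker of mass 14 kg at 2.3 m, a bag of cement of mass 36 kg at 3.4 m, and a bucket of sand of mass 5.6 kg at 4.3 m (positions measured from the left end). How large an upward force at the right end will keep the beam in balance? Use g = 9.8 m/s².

About the left end:
Beam weight: 37 × 9.8 = 362.6 N down at 2.5 m → arm 2.5 m, τ = 362.6 × 2.5 = 906.5 N·m clockwise.
Speaker: 14 × 9.8 = 137.2 N down at 2.3 m → arm 2.3 m, τ = 137.2 × 2.3 = 315.6 N·m clockwise.
Bag of cement: 36 × 9.8 = 352.8 N down at 3.4 m → arm 3.4 m, τ = 352.8 × 3.4 = 1200 N·m clockwise.
Bucket of sand: 5.6 × 9.8 = 54.88 N down at 4.3 m → arm 4.3 m, τ = 54.88 × 4.3 = 236 N·m clockwise.
Net moment of the loads = 2658 N·m clockwise.
The upward force F acts at the right end, arm 5 m, giving F × 5 counterclockwise.
Στ = 0 ⇒ F × 5 = 2658 ⇒ F = 2658 / 5 = 532 N.

F ≈ 532 N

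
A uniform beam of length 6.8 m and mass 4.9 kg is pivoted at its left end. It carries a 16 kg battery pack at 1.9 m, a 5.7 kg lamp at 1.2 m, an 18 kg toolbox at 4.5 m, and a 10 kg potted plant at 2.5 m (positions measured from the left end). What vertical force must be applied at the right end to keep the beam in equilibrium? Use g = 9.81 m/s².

Choose the left end as the axis so the unknown pivot reaction has zero arm there.
Beam weight: 4.9 × 9.81 = 48.07 N down at 3.4 m → arm 3.4 m, τ = 48.07 × 3.4 = 163.4 N·m clockwise.
Battery pack: 16 × 9.81 = 157 N down at 1.9 m → arm 1.9 m, τ = 157 × 1.9 = 298.3 N·m clockwise.
Lamp: 5.7 × 9.81 = 55.92 N down at 1.2 m → arm 1.2 m, τ = 55.92 × 1.2 = 67.1 N·m clockwise.
Toolbox: 18 × 9.81 = 176.6 N down at 4.5 m → arm 4.5 m, τ = 176.6 × 4.5 = 794.7 N·m clockwise.
Potted plant: 10 × 9.81 = 98.1 N down at 2.5 m → arm 2.5 m, τ = 98.1 × 2.5 = 245.2 N·m clockwise.
Net moment of the loads = 1569 N·m clockwise.
The upward force F acts at the right end, arm 6.8 m, giving F × 6.8 counterclockwise.
Balancing moments: F × 6.8 = 1569, giving F = 1569 / 6.8 = 231 N.

F ≈ 231 N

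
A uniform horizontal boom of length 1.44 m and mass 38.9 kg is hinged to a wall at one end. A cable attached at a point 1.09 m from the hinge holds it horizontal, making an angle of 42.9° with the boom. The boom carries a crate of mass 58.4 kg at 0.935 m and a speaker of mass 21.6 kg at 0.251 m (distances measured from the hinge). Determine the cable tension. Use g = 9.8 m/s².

T ≈ 1160 N

Sum moments about the hinge (the unknown hinge reaction has zero arm there).
Beam weight: 38.9 × 9.8 = 381.2 N down at 0.72 m → arm 0.72 m, τ = 381.2 × 0.72 = 274.5 N·m clockwise.
Crate: 58.4 × 9.8 = 572.3 N down at 0.935 m → arm 0.935 m, τ = 572.3 × 0.935 = 535.1 N·m clockwise.
Speaker: 21.6 × 9.8 = 211.7 N down at 0.251 m → arm 0.251 m, τ = 211.7 × 0.251 = 53.14 N·m clockwise.
Total clockwise load moment = 862.7 N·m.
The cable tension T acts at 1.09 m; only its component perpendicular to the boom, T sinθ, produces torque. sin 42.9° = 0.6807.
Στ = 0 ⇒ T × 1.09 × 0.6807 = 862.7 ⇒ T = 862.7 / 0.742 = 1160 N.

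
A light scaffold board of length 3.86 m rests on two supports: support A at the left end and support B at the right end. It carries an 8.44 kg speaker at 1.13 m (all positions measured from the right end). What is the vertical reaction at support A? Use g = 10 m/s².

R_A ≈ 24.7 N

Choose support B as the axis so its reaction then has zero moment arm.
Speaker: 8.44 × 10 = 84.4 N down at 1.13 m → arm 1.13 m, τ = 84.4 × 1.13 = 95.37 N·m counterclockwise.
Net load moment about support B = 95.37 N·m counterclockwise.
Reaction R at support A is upward at 3.86 m, arm 3.86 m → moment R × 3.86 clockwise.
For rotational equilibrium, R × 3.86 = 95.37, so R = 24.7 N.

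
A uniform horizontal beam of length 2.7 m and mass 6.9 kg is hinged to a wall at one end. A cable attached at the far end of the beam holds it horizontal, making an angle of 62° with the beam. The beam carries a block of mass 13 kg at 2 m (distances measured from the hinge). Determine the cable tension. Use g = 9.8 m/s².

T ≈ 145 N

Choose the hinge as the axis so the unknown hinge reaction has zero arm there.
Beam weight: 6.9 × 9.8 = 67.62 N down at 1.35 m → arm 1.35 m, τ = 67.62 × 1.35 = 91.29 N·m clockwise.
Block: 13 × 9.8 = 127.4 N down at 2 m → arm 2 m, τ = 127.4 × 2 = 254.8 N·m clockwise.
Total clockwise load moment = 346.1 N·m.
The cable tension T acts at 2.7 m; only its component perpendicular to the beam, T sinθ, produces torque. sin 62° = 0.8829.
Στ = 0 ⇒ T × 2.7 × 0.8829 = 346.1 ⇒ T = 346.1 / 2.384 = 145 N.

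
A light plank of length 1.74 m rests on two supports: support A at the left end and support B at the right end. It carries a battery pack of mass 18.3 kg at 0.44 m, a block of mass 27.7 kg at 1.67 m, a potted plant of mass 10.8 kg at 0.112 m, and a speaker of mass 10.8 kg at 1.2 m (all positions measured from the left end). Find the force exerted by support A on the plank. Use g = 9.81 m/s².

R_A ≈ 277 N

Take moments about support B.
Battery pack: 18.3 × 9.81 = 179.5 N down at 0.44 m → arm 1.3 m, τ = 179.5 × 1.3 = 233.3 N·m counterclockwise.
Block: 27.7 × 9.81 = 271.7 N down at 1.67 m → arm 0.07 m, τ = 271.7 × 0.07 = 19.02 N·m counterclockwise.
Potted plant: 10.8 × 9.81 = 105.9 N down at 0.112 m → arm 1.628 m, τ = 105.9 × 1.628 = 172.4 N·m counterclockwise.
Speaker: 10.8 × 9.81 = 105.9 N down at 1.2 m → arm 0.54 m, τ = 105.9 × 0.54 = 57.19 N·m counterclockwise.
Net load moment about support B = 481.9 N·m counterclockwise.
Reaction R at support A is upward at 0 m, arm 1.74 m → moment R × 1.74 clockwise.
Setting net torque to zero: R × 1.74 = 481.9 → R = 277 N.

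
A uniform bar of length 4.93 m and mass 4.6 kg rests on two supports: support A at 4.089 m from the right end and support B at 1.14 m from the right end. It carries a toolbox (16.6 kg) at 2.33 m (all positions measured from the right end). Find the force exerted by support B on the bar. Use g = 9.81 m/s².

R_B ≈ 122 N

About support A:
Beam weight: 4.6 × 9.81 = 45.13 N down at 2.465 m → arm 1.624 m, τ = 45.13 × 1.624 = 73.29 N·m clockwise.
Toolbox: 16.6 × 9.81 = 162.8 N down at 2.33 m → arm 1.759 m, τ = 162.8 × 1.759 = 286.4 N·m clockwise.
Net load moment about support A = 359.7 N·m clockwise.
Reaction R at support B is upward at 1.14 m, arm 2.949 m → moment R × 2.949 counterclockwise.
For rotational equilibrium, R × 2.949 = 359.7, so R = 122 N.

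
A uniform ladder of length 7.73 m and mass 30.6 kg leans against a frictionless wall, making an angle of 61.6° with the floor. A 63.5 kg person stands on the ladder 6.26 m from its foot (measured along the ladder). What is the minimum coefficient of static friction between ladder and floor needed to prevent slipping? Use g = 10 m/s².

μ_min ≈ 0.383

Taking torques about the foot of the ladder:
Ladder weight 30.6×10 = 306 N acts at 3.865 m along the ladder; its horizontal arm is 3.865·cos61.6° = 1.838 m → τ = 562.4 N·m clockwise.
Person: 63.5×10 = 635 N at 6.26 m → arm 2.977 m → τ = 1890 N·m clockwise.
Wall normal N acts horizontally at the top; its moment arm is the height L sinθ = 7.73·sin61.6° = 6.8 m, counterclockwise.
Στ = 0 ⇒ N × 6.8 = 2452 ⇒ N = 360.6 N.
ΣFx = 0 ⇒ f = N_wall = 360.6 N. ΣFy = 0 ⇒ N_floor = 941 N.
μ_min = f / N_floor = 360.6 / 941 = 0.383.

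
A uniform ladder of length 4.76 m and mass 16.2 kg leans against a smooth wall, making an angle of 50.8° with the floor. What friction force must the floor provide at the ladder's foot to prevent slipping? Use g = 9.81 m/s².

About the foot of the ladder:
Ladder weight 16.2×9.81 = 158.9 N acts at 2.38 m along the ladder; its horizontal arm is 2.38·cos50.8° = 1.504 m → τ = 239 N·m clockwise.
Wall normal N acts horizontally at the top; its moment arm is the height L sinθ = 4.76·sin50.8° = 3.689 m, counterclockwise.
Στ = 0 ⇒ N × 3.689 = 239 ⇒ N = 64.8 N.
ΣFx = 0: friction at the foot balances the wall's push, so f = N_wall = 64.8 N.

f ≈ 64.8 N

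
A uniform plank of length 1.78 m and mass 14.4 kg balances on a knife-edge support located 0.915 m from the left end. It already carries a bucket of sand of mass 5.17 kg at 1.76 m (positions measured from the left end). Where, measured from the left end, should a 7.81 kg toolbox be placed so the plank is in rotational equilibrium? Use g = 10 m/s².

x ≈ 0.402 m from the left end

Choose the knife-edge support (at 0.915 m from the left end) as the axis so the support reaction has zero arm there.
Beam weight: 14.4 × 10 = 144 N down at 0.89 m → arm 0.025 m, τ = 144 × 0.025 = 3.6 N·m counterclockwise.
Bucket of sand: 5.17 × 10 = 51.7 N down at 1.76 m → arm 0.845 m, τ = 51.7 × 0.845 = 43.69 N·m clockwise.
Net moment of existing loads = 40.09 N·m clockwise.
The toolbox weighs 7.81 × 10 = 78.1 N and must supply an equal counterclockwise moment, so its lever arm about the knife-edge support is 40.09 / 78.1 = 0.513 m.
That puts it at 0.915 − 0.513 = 0.402 m from the left end.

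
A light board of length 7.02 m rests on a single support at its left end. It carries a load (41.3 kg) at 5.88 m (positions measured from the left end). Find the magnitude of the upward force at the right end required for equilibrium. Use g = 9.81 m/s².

About the left end:
Load: 41.3 × 9.81 = 405.2 N down at 5.88 m → arm 5.88 m, τ = 405.2 × 5.88 = 2383 N·m clockwise.
Net moment of the loads = 2383 N·m clockwise.
The upward force F acts at the right end, arm 7.02 m, giving F × 7.02 counterclockwise.
Setting net torque to zero: F × 7.02 = 2383 → F = 2383 / 7.02 = 339 N.

F ≈ 339 N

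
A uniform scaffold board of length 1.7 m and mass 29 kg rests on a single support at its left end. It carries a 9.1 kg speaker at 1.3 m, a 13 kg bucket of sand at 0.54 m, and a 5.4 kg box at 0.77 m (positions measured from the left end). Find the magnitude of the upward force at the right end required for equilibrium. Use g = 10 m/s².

F ≈ 280 N

Sum moments about the left end (the unknown pivot reaction has zero arm there).
Beam weight: 29 × 10 = 290 N down at 0.85 m → arm 0.85 m, τ = 290 × 0.85 = 246.5 N·m clockwise.
Speaker: 9.1 × 10 = 91 N down at 1.3 m → arm 1.3 m, τ = 91 × 1.3 = 118.3 N·m clockwise.
Bucket of sand: 13 × 10 = 130 N down at 0.54 m → arm 0.54 m, τ = 130 × 0.54 = 70.2 N·m clockwise.
Box: 5.4 × 10 = 54 N down at 0.77 m → arm 0.77 m, τ = 54 × 0.77 = 41.58 N·m clockwise.
Net moment of the loads = 476.6 N·m clockwise.
The upward force F acts at the right end, arm 1.7 m, giving F × 1.7 counterclockwise.
Στ = 0 ⇒ F × 1.7 = 476.6 ⇒ F = 476.6 / 1.7 = 280 N.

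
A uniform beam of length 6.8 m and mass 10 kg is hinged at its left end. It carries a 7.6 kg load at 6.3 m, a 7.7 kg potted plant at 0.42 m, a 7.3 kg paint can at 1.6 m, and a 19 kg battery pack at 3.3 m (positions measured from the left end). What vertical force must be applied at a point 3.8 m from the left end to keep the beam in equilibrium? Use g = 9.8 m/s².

F ≈ 411 N

Choose the left end as the axis so the unknown pivot reaction has zero arm there.
Beam weight: 10 × 9.8 = 98 N down at 3.4 m → arm 3.4 m, τ = 98 × 3.4 = 333.2 N·m clockwise.
Load: 7.6 × 9.8 = 74.48 N down at 6.3 m → arm 6.3 m, τ = 74.48 × 6.3 = 469.2 N·m clockwise.
Potted plant: 7.7 × 9.8 = 75.46 N down at 0.42 m → arm 0.42 m, τ = 75.46 × 0.42 = 31.69 N·m clockwise.
Paint can: 7.3 × 9.8 = 71.54 N down at 1.6 m → arm 1.6 m, τ = 71.54 × 1.6 = 114.5 N·m clockwise.
Battery pack: 19 × 9.8 = 186.2 N down at 3.3 m → arm 3.3 m, τ = 186.2 × 3.3 = 614.5 N·m clockwise.
Net moment of the loads = 1563 N·m clockwise.
The upward force F acts at a point 3.8 m from the left end, arm 3.8 m, giving F × 3.8 counterclockwise.
For rotational equilibrium, F × 3.8 = 1563, so F = 1563 / 3.8 = 411 N.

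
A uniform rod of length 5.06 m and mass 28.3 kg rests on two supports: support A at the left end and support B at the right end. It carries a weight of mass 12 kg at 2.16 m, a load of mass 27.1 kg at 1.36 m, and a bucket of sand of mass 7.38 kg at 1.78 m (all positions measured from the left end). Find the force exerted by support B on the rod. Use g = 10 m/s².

R_B ≈ 292 N

Sum moments about support A (its reaction then has zero moment arm).
Beam weight: 28.3 × 10 = 283 N down at 2.53 m → arm 2.53 m, τ = 283 × 2.53 = 716 N·m clockwise.
Weight: 12 × 10 = 120 N down at 2.16 m → arm 2.16 m, τ = 120 × 2.16 = 259.2 N·m clockwise.
Load: 27.1 × 10 = 271 N down at 1.36 m → arm 1.36 m, τ = 271 × 1.36 = 368.6 N·m clockwise.
Bucket of sand: 7.38 × 10 = 73.8 N down at 1.78 m → arm 1.78 m, τ = 73.8 × 1.78 = 131.4 N·m clockwise.
Net load moment about support A = 1475 N·m clockwise.
Reaction R at support B is upward at 5.06 m, arm 5.06 m → moment R × 5.06 counterclockwise.
Balancing moments: R × 5.06 = 1475, giving R = 292 N.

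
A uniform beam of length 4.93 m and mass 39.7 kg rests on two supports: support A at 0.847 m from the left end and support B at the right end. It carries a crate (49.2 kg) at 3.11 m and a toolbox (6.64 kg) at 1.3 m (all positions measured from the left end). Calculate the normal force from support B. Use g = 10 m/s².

About support A:
Beam weight: 39.7 × 10 = 397 N down at 2.465 m → arm 1.618 m, τ = 397 × 1.618 = 642.3 N·m clockwise.
Crate: 49.2 × 10 = 492 N down at 3.11 m → arm 2.263 m, τ = 492 × 2.263 = 1113 N·m clockwise.
Toolbox: 6.64 × 10 = 66.4 N down at 1.3 m → arm 0.453 m, τ = 66.4 × 0.453 = 30.08 N·m clockwise.
Net load moment about support A = 1785 N·m clockwise.
Reaction R at support B is upward at 4.93 m, arm 4.083 m → moment R × 4.083 counterclockwise.
For rotational equilibrium, R × 4.083 = 1785, so R = 437 N.

R_B ≈ 437 N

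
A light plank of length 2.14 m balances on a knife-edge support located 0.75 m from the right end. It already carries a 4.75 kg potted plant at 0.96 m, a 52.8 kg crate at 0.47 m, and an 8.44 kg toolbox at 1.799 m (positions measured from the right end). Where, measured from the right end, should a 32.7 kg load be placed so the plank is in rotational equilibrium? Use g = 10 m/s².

x ≈ 0.901 m from the right end

Taking torques about the knife-edge support (at 0.75 m from the right end):
Potted plant: 4.75 × 10 = 47.5 N down at 0.96 m → arm 0.21 m, τ = 47.5 × 0.21 = 9.975 N·m counterclockwise.
Crate: 52.8 × 10 = 528 N down at 0.47 m → arm 0.28 m, τ = 528 × 0.28 = 147.8 N·m clockwise.
Toolbox: 8.44 × 10 = 84.4 N down at 1.799 m → arm 1.049 m, τ = 84.4 × 1.049 = 88.54 N·m counterclockwise.
Net moment of existing loads = 49.29 N·m clockwise.
The load weighs 32.7 × 10 = 327 N and must supply an equal counterclockwise moment, so its lever arm about the knife-edge support is 49.29 / 327 = 0.151 m.
That puts it at 0.75 + 0.151 = 0.901 m from the right end.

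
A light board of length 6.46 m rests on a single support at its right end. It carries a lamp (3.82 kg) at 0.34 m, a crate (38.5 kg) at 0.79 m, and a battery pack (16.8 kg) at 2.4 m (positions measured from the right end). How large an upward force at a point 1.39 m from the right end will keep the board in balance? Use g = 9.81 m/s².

F ≈ 508 N

Taking torques about the right end:
Lamp: 3.82 × 9.81 = 37.47 N down at 0.34 m → arm 0.34 m, τ = 37.47 × 0.34 = 12.74 N·m counterclockwise.
Crate: 38.5 × 9.81 = 377.7 N down at 0.79 m → arm 0.79 m, τ = 377.7 × 0.79 = 298.4 N·m counterclockwise.
Battery pack: 16.8 × 9.81 = 164.8 N down at 2.4 m → arm 2.4 m, τ = 164.8 × 2.4 = 395.5 N·m counterclockwise.
Net moment of the loads = 706.6 N·m counterclockwise.
The upward force F acts at a point 1.39 m from the right end, arm 1.39 m, giving F × 1.39 clockwise.
Στ = 0 ⇒ F × 1.39 = 706.6 ⇒ F = 706.6 / 1.39 = 508 N.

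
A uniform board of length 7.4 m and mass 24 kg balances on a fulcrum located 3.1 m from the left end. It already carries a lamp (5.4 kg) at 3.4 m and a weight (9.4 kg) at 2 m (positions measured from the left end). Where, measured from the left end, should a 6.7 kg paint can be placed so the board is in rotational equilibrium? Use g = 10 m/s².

Take moments about the fulcrum (at 3.1 m from the left end).
Beam weight: 24 × 10 = 240 N down at 3.7 m → arm 0.6 m, τ = 240 × 0.6 = 144 N·m clockwise.
Lamp: 5.4 × 10 = 54 N down at 3.4 m → arm 0.3 m, τ = 54 × 0.3 = 16.2 N·m clockwise.
Weight: 9.4 × 10 = 94 N down at 2 m → arm 1.1 m, τ = 94 × 1.1 = 103.4 N·m counterclockwise.
Net moment of existing loads = 56.8 N·m clockwise.
The paint can weighs 6.7 × 10 = 67 N and must supply an equal counterclockwise moment, so its lever arm about the fulcrum is 56.8 / 67 = 0.848 m.
That puts it at 3.1 − 0.848 = 2.25 m from the left end.

x ≈ 2.25 m from the left end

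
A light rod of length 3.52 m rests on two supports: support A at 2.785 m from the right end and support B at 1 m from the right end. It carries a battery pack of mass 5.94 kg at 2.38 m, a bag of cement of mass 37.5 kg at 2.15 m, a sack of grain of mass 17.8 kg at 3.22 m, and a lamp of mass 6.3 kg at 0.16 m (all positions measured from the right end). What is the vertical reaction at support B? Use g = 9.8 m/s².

R_B ≈ 192 N

Choose support A as the axis so its reaction then has zero moment arm.
Battery pack: 5.94 × 9.8 = 58.21 N down at 2.38 m → arm 0.405 m, τ = 58.21 × 0.405 = 23.58 N·m clockwise.
Bag of cement: 37.5 × 9.8 = 367.5 N down at 2.15 m → arm 0.635 m, τ = 367.5 × 0.635 = 233.4 N·m clockwise.
Sack of grain: 17.8 × 9.8 = 174.4 N down at 3.22 m → arm 0.435 m, τ = 174.4 × 0.435 = 75.86 N·m counterclockwise.
Lamp: 6.3 × 9.8 = 61.74 N down at 0.16 m → arm 2.625 m, τ = 61.74 × 2.625 = 162.1 N·m clockwise.
Net load moment about support A = 343.2 N·m clockwise.
Reaction R at support B is upward at 1 m, arm 1.785 m → moment R × 1.785 counterclockwise.
Balancing moments: R × 1.785 = 343.2, giving R = 192 N.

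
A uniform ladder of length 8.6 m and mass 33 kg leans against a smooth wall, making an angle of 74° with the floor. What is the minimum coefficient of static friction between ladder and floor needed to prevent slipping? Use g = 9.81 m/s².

μ_min ≈ 0.143

Taking torques about the foot of the ladder:
Ladder weight 33×9.81 = 323.7 N acts at 4.3 m along the ladder; its horizontal arm is 4.3·cos74° = 1.185 m → τ = 383.6 N·m clockwise.
Wall normal N acts horizontally at the top; its moment arm is the height L sinθ = 8.6·sin74° = 8.267 m, counterclockwise.
For rotational equilibrium, N × 8.267 = 383.6, so N = 46.4 N.
ΣFx = 0 ⇒ f = N_wall = 46.4 N. ΣFy = 0 ⇒ N_floor = 323.7 N.
μ_min = f / N_floor = 46.4 / 323.7 = 0.143.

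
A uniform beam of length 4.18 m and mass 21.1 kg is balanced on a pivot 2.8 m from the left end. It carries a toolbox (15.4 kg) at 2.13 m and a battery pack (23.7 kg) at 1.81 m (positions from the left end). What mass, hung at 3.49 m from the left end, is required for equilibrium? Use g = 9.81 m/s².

m ≈ 70.7 kg

Choose the pivot (at 2.8 m from the left end) as the axis so the support reaction has zero arm there.
Beam weight: 21.1 × 9.81 = 207 N down at 2.09 m → arm 0.71 m, τ = 207 × 0.71 = 147 N·m counterclockwise.
Toolbox: 15.4 × 9.81 = 151.1 N down at 2.13 m → arm 0.67 m, τ = 151.1 × 0.67 = 101.2 N·m counterclockwise.
Battery pack: 23.7 × 9.81 = 232.5 N down at 1.81 m → arm 0.99 m, τ = 232.5 × 0.99 = 230.2 N·m counterclockwise.
Net moment of known loads = 478.4 N·m counterclockwise.
An unknown mass m at 3.49 m has arm 0.69 m; its moment is m·g·0.69 clockwise.
Στ = 0 ⇒ m × 9.81 × 0.69 = 478.4 ⇒ m = 478.4 / (9.81 × 0.69) = 70.7 kg.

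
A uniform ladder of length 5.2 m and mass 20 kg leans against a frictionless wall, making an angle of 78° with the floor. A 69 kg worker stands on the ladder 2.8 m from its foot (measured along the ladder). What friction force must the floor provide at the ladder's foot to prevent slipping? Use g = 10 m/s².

f ≈ 100 N

Sum moments about the foot of the ladder (the floor normal and friction both act there and drop out).
Ladder weight 20×10 = 200 N acts at 2.6 m along the ladder; its horizontal arm is 2.6·cos78° = 0.5406 m → τ = 108.1 N·m clockwise.
Worker: 69×10 = 690 N at 2.8 m → arm 0.5822 m → τ = 401.7 N·m clockwise.
Wall normal N acts horizontally at the top; its moment arm is the height L sinθ = 5.2·sin78° = 5.086 m, counterclockwise.
Setting net torque to zero: N × 5.086 = 509.8 → N = 100 N.
ΣFx = 0: friction at the foot balances the wall's push, so f = N_wall = 100 N.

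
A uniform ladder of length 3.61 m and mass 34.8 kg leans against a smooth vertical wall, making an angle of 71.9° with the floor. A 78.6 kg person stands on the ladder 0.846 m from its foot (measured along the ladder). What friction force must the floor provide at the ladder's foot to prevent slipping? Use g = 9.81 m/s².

Choose the foot of the ladder as the axis so the floor normal and friction both act there and drop out.
Ladder weight 34.8×9.81 = 341.4 N acts at 1.805 m along the ladder; its horizontal arm is 1.805·cos71.9° = 0.5608 m → τ = 191.5 N·m clockwise.
Person: 78.6×9.81 = 771.1 N at 0.846 m → arm 0.2628 m → τ = 202.6 N·m clockwise.
Wall normal N acts horizontally at the top; its moment arm is the height L sinθ = 3.61·sin71.9° = 3.431 m, counterclockwise.
Στ = 0 ⇒ N × 3.431 = 394.1 ⇒ N = 115 N.
ΣFx = 0: friction at the foot balances the wall's push, so f = N_wall = 115 N.

f ≈ 115 N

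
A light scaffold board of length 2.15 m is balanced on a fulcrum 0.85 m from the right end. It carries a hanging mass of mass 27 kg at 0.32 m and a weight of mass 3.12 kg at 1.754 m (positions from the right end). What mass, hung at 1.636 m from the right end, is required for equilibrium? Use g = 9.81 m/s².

m ≈ 14.6 kg

About the fulcrum (at 0.85 m from the right end):
Hanging mass: 27 × 9.81 = 264.9 N down at 0.32 m → arm 0.53 m, τ = 264.9 × 0.53 = 140.4 N·m clockwise.
Weight: 3.12 × 9.81 = 30.61 N down at 1.754 m → arm 0.904 m, τ = 30.61 × 0.904 = 27.67 N·m counterclockwise.
Net moment of known loads = 112.7 N·m clockwise.
An unknown mass m at 1.636 m has arm 0.786 m; its moment is m·g·0.786 counterclockwise.
Balancing moments: m × 9.81 × 0.786 = 112.7, giving m = 112.7 / (9.81 × 0.786) = 14.6 kg.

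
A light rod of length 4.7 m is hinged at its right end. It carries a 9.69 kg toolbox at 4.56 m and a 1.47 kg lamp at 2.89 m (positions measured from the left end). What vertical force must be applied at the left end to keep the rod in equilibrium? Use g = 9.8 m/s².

Sum moments about the right end (the unknown pivot reaction has zero arm there).
Toolbox: 9.69 × 9.8 = 94.96 N down at 4.56 m → arm 0.14 m, τ = 94.96 × 0.14 = 13.29 N·m counterclockwise.
Lamp: 1.47 × 9.8 = 14.41 N down at 2.89 m → arm 1.81 m, τ = 14.41 × 1.81 = 26.08 N·m counterclockwise.
Net moment of the loads = 39.37 N·m counterclockwise.
The upward force F acts at the left end, arm 4.7 m, giving F × 4.7 clockwise.
For rotational equilibrium, F × 4.7 = 39.37, so F = 39.37 / 4.7 = 8.38 N.

F ≈ 8.38 N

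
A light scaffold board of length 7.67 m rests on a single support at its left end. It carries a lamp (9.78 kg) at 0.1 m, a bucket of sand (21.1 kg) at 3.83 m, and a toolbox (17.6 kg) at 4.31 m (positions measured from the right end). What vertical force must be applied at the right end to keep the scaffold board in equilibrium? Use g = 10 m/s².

F ≈ 279 N

Sum moments about the left end (the unknown pivot reaction has zero arm there).
Lamp: 9.78 × 10 = 97.8 N down at 0.1 m → arm 7.57 m, τ = 97.8 × 7.57 = 740.3 N·m clockwise.
Bucket of sand: 21.1 × 10 = 211 N down at 3.83 m → arm 3.84 m, τ = 211 × 3.84 = 810.2 N·m clockwise.
Toolbox: 17.6 × 10 = 176 N down at 4.31 m → arm 3.36 m, τ = 176 × 3.36 = 591.4 N·m clockwise.
Net moment of the loads = 2142 N·m clockwise.
The upward force F acts at the right end, arm 7.67 m, giving F × 7.67 counterclockwise.
Στ = 0 ⇒ F × 7.67 = 2142 ⇒ F = 2142 / 7.67 = 279 N.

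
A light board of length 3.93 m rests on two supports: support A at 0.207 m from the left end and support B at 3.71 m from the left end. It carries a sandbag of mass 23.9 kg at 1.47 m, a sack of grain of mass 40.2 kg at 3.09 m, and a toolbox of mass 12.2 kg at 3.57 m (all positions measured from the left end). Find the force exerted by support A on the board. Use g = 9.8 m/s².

R_A ≈ 224 N

Sum moments about support B (its reaction then has zero moment arm).
Sandbag: 23.9 × 9.8 = 234.2 N down at 1.47 m → arm 2.24 m, τ = 234.2 × 2.24 = 524.6 N·m counterclockwise.
Sack of grain: 40.2 × 9.8 = 394 N down at 3.09 m → arm 0.62 m, τ = 394 × 0.62 = 244.3 N·m counterclockwise.
Toolbox: 12.2 × 9.8 = 119.6 N down at 3.57 m → arm 0.14 m, τ = 119.6 × 0.14 = 16.74 N·m counterclockwise.
Net load moment about support B = 785.6 N·m counterclockwise.
Reaction R at support A is upward at 0.207 m, arm 3.503 m → moment R × 3.503 clockwise.
Balancing moments: R × 3.503 = 785.6, giving R = 224 N.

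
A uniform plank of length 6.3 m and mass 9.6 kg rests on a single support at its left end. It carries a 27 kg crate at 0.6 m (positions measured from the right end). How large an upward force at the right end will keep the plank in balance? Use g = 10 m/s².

Taking torques about the left end:
Beam weight: 9.6 × 10 = 96 N down at 3.15 m → arm 3.15 m, τ = 96 × 3.15 = 302.4 N·m clockwise.
Crate: 27 × 10 = 270 N down at 0.6 m → arm 5.7 m, τ = 270 × 5.7 = 1539 N·m clockwise.
Net moment of the loads = 1841 N·m clockwise.
The upward force F acts at the right end, arm 6.3 m, giving F × 6.3 counterclockwise.
Balancing moments: F × 6.3 = 1841, giving F = 1841 / 6.3 = 292 N.

F ≈ 292 N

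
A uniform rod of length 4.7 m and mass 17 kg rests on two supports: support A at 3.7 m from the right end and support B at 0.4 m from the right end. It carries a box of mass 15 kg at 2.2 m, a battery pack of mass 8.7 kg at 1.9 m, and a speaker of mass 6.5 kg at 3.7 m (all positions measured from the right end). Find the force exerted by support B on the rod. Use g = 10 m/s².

Sum moments about support A (its reaction then has zero moment arm).
Beam weight: 17 × 10 = 170 N down at 2.35 m → arm 1.35 m, τ = 170 × 1.35 = 229.5 N·m clockwise.
Box: 15 × 10 = 150 N down at 2.2 m → arm 1.5 m, τ = 150 × 1.5 = 225 N·m clockwise.
Battery pack: 8.7 × 10 = 87 N down at 1.9 m → arm 1.8 m, τ = 87 × 1.8 = 156.6 N·m clockwise.
Speaker: acts at the support A, moment arm 0 → no torque.
Net load moment about support A = 611.1 N·m clockwise.
Reaction R at support B is upward at 0.4 m, arm 3.3 m → moment R × 3.3 counterclockwise.
For rotational equilibrium, R × 3.3 = 611.1, so R = 185 N.

R_B ≈ 185 N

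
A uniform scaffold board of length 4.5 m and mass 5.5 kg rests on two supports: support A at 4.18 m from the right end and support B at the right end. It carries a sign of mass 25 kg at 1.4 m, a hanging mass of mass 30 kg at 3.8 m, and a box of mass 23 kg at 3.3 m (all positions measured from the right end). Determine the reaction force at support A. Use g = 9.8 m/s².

Sum moments about support B (its reaction then has zero moment arm).
Beam weight: 5.5 × 9.8 = 53.9 N down at 2.25 m → arm 2.25 m, τ = 53.9 × 2.25 = 121.3 N·m counterclockwise.
Sign: 25 × 9.8 = 245 N down at 1.4 m → arm 1.4 m, τ = 245 × 1.4 = 343 N·m counterclockwise.
Hanging mass: 30 × 9.8 = 294 N down at 3.8 m → arm 3.8 m, τ = 294 × 3.8 = 1117 N·m counterclockwise.
Box: 23 × 9.8 = 225.4 N down at 3.3 m → arm 3.3 m, τ = 225.4 × 3.3 = 743.8 N·m counterclockwise.
Net load moment about support B = 2325 N·m counterclockwise.
Reaction R at support A is upward at 4.18 m, arm 4.18 m → moment R × 4.18 clockwise.
Στ = 0 ⇒ R × 4.18 = 2325 ⇒ R = 556 N.

R_A ≈ 556 N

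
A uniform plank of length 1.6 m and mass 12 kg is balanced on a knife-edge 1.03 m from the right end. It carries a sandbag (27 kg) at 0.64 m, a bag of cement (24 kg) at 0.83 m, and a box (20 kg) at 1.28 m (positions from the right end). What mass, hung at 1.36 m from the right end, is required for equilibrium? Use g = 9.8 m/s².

m ≈ 39.7 kg

Take moments about the knife-edge (at 1.03 m from the right end).
Beam weight: 12 × 9.8 = 117.6 N down at 0.8 m → arm 0.23 m, τ = 117.6 × 0.23 = 27.05 N·m clockwise.
Sandbag: 27 × 9.8 = 264.6 N down at 0.64 m → arm 0.39 m, τ = 264.6 × 0.39 = 103.2 N·m clockwise.
Bag of cement: 24 × 9.8 = 235.2 N down at 0.83 m → arm 0.2 m, τ = 235.2 × 0.2 = 47.04 N·m clockwise.
Box: 20 × 9.8 = 196 N down at 1.28 m → arm 0.25 m, τ = 196 × 0.25 = 49 N·m counterclockwise.
Net moment of known loads = 128.3 N·m clockwise.
An unknown mass m at 1.36 m has arm 0.33 m; its moment is m·g·0.33 counterclockwise.
Στ = 0 ⇒ m × 9.8 × 0.33 = 128.3 ⇒ m = 128.3 / (9.8 × 0.33) = 39.7 kg.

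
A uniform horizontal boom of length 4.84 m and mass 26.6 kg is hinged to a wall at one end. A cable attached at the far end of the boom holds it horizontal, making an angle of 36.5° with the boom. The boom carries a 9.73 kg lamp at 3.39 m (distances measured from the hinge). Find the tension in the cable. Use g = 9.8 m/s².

Sum moments about the hinge (the unknown hinge reaction has zero arm there).
Beam weight: 26.6 × 9.8 = 260.7 N down at 2.42 m → arm 2.42 m, τ = 260.7 × 2.42 = 630.9 N·m clockwise.
Lamp: 9.73 × 9.8 = 95.35 N down at 3.39 m → arm 3.39 m, τ = 95.35 × 3.39 = 323.2 N·m clockwise.
Total clockwise load moment = 954.1 N·m.
The cable tension T acts at 4.84 m; only its component perpendicular to the boom, T sinθ, produces torque. sin 36.5° = 0.5948.
Balancing moments: T × 4.84 × 0.5948 = 954.1, giving T = 954.1 / 2.879 = 331 N.

T ≈ 331 N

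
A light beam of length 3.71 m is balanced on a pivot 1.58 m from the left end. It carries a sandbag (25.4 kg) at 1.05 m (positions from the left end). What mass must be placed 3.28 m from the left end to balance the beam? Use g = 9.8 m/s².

Sum moments about the pivot (at 1.58 m from the left end) (the support reaction has zero arm there).
Sandbag: 25.4 × 9.8 = 248.9 N down at 1.05 m → arm 0.53 m, τ = 248.9 × 0.53 = 131.9 N·m counterclockwise.
Net moment of known loads = 131.9 N·m counterclockwise.
An unknown mass m at 3.28 m has arm 1.7 m; its moment is m·g·1.7 clockwise.
Balancing moments: m × 9.8 × 1.7 = 131.9, giving m = 131.9 / (9.8 × 1.7) = 7.92 kg.

m ≈ 7.92 kg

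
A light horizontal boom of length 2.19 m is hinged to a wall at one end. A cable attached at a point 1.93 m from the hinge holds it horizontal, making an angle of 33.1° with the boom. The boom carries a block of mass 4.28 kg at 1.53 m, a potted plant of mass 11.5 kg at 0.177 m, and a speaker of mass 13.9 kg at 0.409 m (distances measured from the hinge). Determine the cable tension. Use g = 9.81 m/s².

T ≈ 133 N

Sum moments about the hinge (the unknown hinge reaction has zero arm there).
Block: 4.28 × 9.81 = 41.99 N down at 1.53 m → arm 1.53 m, τ = 41.99 × 1.53 = 64.24 N·m clockwise.
Potted plant: 11.5 × 9.81 = 112.8 N down at 0.177 m → arm 0.177 m, τ = 112.8 × 0.177 = 19.97 N·m clockwise.
Speaker: 13.9 × 9.81 = 136.4 N down at 0.409 m → arm 0.409 m, τ = 136.4 × 0.409 = 55.79 N·m clockwise.
Total clockwise load moment = 140 N·m.
The cable tension T acts at 1.93 m; only its component perpendicular to the boom, T sinθ, produces torque. sin 33.1° = 0.5461.
For rotational equilibrium, T × 1.93 × 0.5461 = 140, so T = 140 / 1.054 = 133 N.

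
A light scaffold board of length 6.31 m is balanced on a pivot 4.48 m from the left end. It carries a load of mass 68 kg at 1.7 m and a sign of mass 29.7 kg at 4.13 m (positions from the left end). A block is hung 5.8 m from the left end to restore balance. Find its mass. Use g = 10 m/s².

m ≈ 151 kg

Sum moments about the pivot (at 4.48 m from the left end) (the support reaction has zero arm there).
Load: 68 × 10 = 680 N down at 1.7 m → arm 2.78 m, τ = 680 × 2.78 = 1890 N·m counterclockwise.
Sign: 29.7 × 10 = 297 N down at 4.13 m → arm 0.35 m, τ = 297 × 0.35 = 103.9 N·m counterclockwise.
Net moment of known loads = 1994 N·m counterclockwise.
An unknown mass m at 5.8 m has arm 1.32 m; its moment is m·g·1.32 clockwise.
For rotational equilibrium, m × 10 × 1.32 = 1994, so m = 1994 / (10 × 1.32) = 151 kg.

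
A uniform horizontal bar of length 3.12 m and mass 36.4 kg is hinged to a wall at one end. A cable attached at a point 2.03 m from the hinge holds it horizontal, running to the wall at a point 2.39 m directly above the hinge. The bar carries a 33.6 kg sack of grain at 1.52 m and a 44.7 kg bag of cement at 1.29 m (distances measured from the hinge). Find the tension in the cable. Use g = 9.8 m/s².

Take moments about the hinge.
Beam weight: 36.4 × 9.8 = 356.7 N down at 1.56 m → arm 1.56 m, τ = 356.7 × 1.56 = 556.5 N·m clockwise.
Sack of grain: 33.6 × 9.8 = 329.3 N down at 1.52 m → arm 1.52 m, τ = 329.3 × 1.52 = 500.5 N·m clockwise.
Bag of cement: 44.7 × 9.8 = 438.1 N down at 1.29 m → arm 1.29 m, τ = 438.1 × 1.29 = 565.1 N·m clockwise.
Total clockwise load moment = 1622 N·m.
The cable tension T acts at 2.03 m; only its component perpendicular to the bar, T sinθ, produces torque. sinθ = h/√(h²+d²) = 2.39/√(2.39²+2.03²) = 0.7622.
Balancing moments: T × 2.03 × 0.7622 = 1622, giving T = 1622 / 1.547 = 1050 N.

T ≈ 1050 N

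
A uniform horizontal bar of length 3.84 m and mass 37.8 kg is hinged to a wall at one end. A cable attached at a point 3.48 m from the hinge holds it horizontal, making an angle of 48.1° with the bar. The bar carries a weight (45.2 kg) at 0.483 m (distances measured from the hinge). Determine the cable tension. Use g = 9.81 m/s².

T ≈ 358 N

About the hinge:
Beam weight: 37.8 × 9.81 = 370.8 N down at 1.92 m → arm 1.92 m, τ = 370.8 × 1.92 = 711.9 N·m clockwise.
Weight: 45.2 × 9.81 = 443.4 N down at 0.483 m → arm 0.483 m, τ = 443.4 × 0.483 = 214.2 N·m clockwise.
Total clockwise load moment = 926.1 N·m.
The cable tension T acts at 3.48 m; only its component perpendicular to the bar, T sinθ, produces torque. sin 48.1° = 0.7443.
Setting net torque to zero: T × 3.48 × 0.7443 = 926.1 → T = 926.1 / 2.59 = 358 N.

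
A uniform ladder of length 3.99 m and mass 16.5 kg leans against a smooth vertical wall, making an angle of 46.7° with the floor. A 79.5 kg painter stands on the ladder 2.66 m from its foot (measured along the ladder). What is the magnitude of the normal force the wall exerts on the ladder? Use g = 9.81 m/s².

Choose the foot of the ladder as the axis so the floor normal and friction both act there and drop out.
Ladder weight 16.5×9.81 = 161.9 N acts at 1.995 m along the ladder; its horizontal arm is 1.995·cos46.7° = 1.368 m → τ = 221.5 N·m clockwise.
Painter: 79.5×9.81 = 779.9 N at 2.66 m → arm 1.824 m → τ = 1423 N·m clockwise.
Wall normal N acts horizontally at the top; its moment arm is the height L sinθ = 3.99·sin46.7° = 2.904 m, counterclockwise.
Balancing moments: N × 2.904 = 1644, giving N = 566 N.

N_wall ≈ 566 N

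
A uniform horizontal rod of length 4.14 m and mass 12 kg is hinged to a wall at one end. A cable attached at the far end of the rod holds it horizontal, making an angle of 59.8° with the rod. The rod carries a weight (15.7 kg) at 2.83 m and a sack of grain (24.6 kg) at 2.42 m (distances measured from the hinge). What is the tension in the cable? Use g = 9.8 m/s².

T ≈ 353 N

About the hinge:
Beam weight: 12 × 9.8 = 117.6 N down at 2.07 m → arm 2.07 m, τ = 117.6 × 2.07 = 243.4 N·m clockwise.
Weight: 15.7 × 9.8 = 153.9 N down at 2.83 m → arm 2.83 m, τ = 153.9 × 2.83 = 435.5 N·m clockwise.
Sack of grain: 24.6 × 9.8 = 241.1 N down at 2.42 m → arm 2.42 m, τ = 241.1 × 2.42 = 583.5 N·m clockwise.
Total clockwise load moment = 1262 N·m.
The cable tension T acts at 4.14 m; only its component perpendicular to the rod, T sinθ, produces torque. sin 59.8° = 0.8643.
For rotational equilibrium, T × 4.14 × 0.8643 = 1262, so T = 1262 / 3.578 = 353 N.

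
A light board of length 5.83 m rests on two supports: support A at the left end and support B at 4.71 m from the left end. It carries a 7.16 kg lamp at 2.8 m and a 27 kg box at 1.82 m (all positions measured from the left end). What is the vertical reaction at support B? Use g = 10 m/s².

R_B ≈ 147 N

Take moments about support A.
Lamp: 7.16 × 10 = 71.6 N down at 2.8 m → arm 2.8 m, τ = 71.6 × 2.8 = 200.5 N·m clockwise.
Box: 27 × 10 = 270 N down at 1.82 m → arm 1.82 m, τ = 270 × 1.82 = 491.4 N·m clockwise.
Net load moment about support A = 691.9 N·m clockwise.
Reaction R at support B is upward at 4.71 m, arm 4.71 m → moment R × 4.71 counterclockwise.
Setting net torque to zero: R × 4.71 = 691.9 → R = 147 N.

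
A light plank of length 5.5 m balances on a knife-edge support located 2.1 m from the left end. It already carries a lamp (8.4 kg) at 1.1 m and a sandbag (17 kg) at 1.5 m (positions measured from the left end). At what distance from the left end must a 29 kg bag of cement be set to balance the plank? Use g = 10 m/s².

x ≈ 2.74 m from the left end

About the knife-edge support (at 2.1 m from the left end):
Lamp: 8.4 × 10 = 84 N down at 1.1 m → arm 1 m, τ = 84 × 1 = 84 N·m counterclockwise.
Sandbag: 17 × 10 = 170 N down at 1.5 m → arm 0.6 m, τ = 170 × 0.6 = 102 N·m counterclockwise.
Net moment of existing loads = 186 N·m counterclockwise.
The bag of cement weighs 29 × 10 = 290 N and must supply an equal clockwise moment, so its lever arm about the knife-edge support is 186 / 290 = 0.641 m.
That puts it at 2.1 + 0.641 = 2.74 m from the left end.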